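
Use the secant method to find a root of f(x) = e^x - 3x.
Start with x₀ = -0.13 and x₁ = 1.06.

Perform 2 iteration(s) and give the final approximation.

f(x) = e^x - 3x
x₀ = -0.13, x₁ = 1.06

Secant formula: x_{n+1} = x_n - f(x_n)(x_n - x_{n-1})/(f(x_n) - f(x_{n-1}))

Iteration 1:
  f(-0.130000) = 1.268095
  f(1.060000) = -0.293629
  x_2 = 1.060000 - (-0.293629)×(1.060000 - (-0.130000))/(-0.293629 - 1.268095)
       = 0.836261
Iteration 2:
  f(1.060000) = -0.293629
  f(0.836261) = -0.201061
  x_3 = 0.836261 - (-0.201061)×(0.836261 - 1.060000)/(-0.201061 - (-0.293629))
       = 0.350294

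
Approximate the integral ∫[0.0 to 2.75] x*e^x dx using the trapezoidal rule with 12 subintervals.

f(x) = x*e^x
a = 0.0, b = 2.75, n = 12
h = (b - a)/n = 0.229167

Trapezoidal rule: (h/2)[f(x₀) + 2f(x₁) + 2f(x₂) + ... + f(xₙ)]

x_0 = 0.0000, f(x_0) = 0.000000, coefficient = 1
x_1 = 0.2292, f(x_1) = 0.288189, coefficient = 2
x_2 = 0.4583, f(x_2) = 0.724825, coefficient = 2
x_3 = 0.6875, f(x_3) = 1.367257, coefficient = 2
x_4 = 0.9167, f(x_4) = 2.292528, coefficient = 2
x_5 = 1.1458, f(x_5) = 3.603716, coefficient = 2
x_6 = 1.3750, f(x_6) = 5.438230, coefficient = 2
x_7 = 1.6042, f(x_7) = 7.978665, coefficient = 2
x_8 = 1.8333, f(x_8) = 11.466952, coefficient = 2
x_9 = 2.0625, f(x_9) = 16.222819, coefficient = 2
x_10 = 2.2917, f(x_10) = 22.667814, coefficient = 2
x_11 = 2.5208, f(x_11) = 31.356540, coefficient = 2
x_12 = 2.7500, f(x_12) = 43.017238, coefficient = 1

I ≈ (0.229167/2) × 249.832308 = 28.626619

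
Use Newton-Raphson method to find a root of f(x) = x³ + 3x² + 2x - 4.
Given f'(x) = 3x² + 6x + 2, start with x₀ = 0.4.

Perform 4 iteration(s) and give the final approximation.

f(x) = x³ + 3x² + 2x - 4
f'(x) = 3x² + 6x + 2
x₀ = 0.4

Newton-Raphson formula: x_{n+1} = x_n - f(x_n)/f'(x_n)

Iteration 1:
  f(0.400000) = -2.656000
  f'(0.400000) = 4.880000
  x_1 = 0.400000 - (-2.656000)/4.880000 = 0.944262
Iteration 2:
  f(0.944262) = 1.405352
  f'(0.944262) = 10.340468
  x_2 = 0.944262 - 1.405352/10.340468 = 0.808354
Iteration 3:
  f(0.808354) = 0.105227
  f'(0.808354) = 8.810436
  x_3 = 0.808354 - 0.105227/8.810436 = 0.796411
Iteration 4:
  f(0.796411) = 0.000772
  f'(0.796411) = 8.681276
  x_4 = 0.796411 - 0.000772/8.681276 = 0.796322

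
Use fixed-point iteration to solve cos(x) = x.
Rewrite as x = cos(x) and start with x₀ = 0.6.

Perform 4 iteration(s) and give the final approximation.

Equation: cos(x) = x
Fixed-point form: x = cos(x)
x₀ = 0.6

x_1 = g(0.600000) = 0.825336
x_2 = g(0.825336) = 0.678310
x_3 = g(0.678310) = 0.778634
x_4 = g(0.778634) = 0.711874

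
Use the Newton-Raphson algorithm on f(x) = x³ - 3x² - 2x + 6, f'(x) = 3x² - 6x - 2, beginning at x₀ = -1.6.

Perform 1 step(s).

f(x) = x³ - 3x² - 2x + 6
f'(x) = 3x² - 6x - 2
x₀ = -1.6

Newton-Raphson formula: x_{n+1} = x_n - f(x_n)/f'(x_n)

Iteration 1:
  f(-1.600000) = -2.576000
  f'(-1.600000) = 15.280000
  x_1 = -1.600000 - (-2.576000)/15.280000 = -1.431414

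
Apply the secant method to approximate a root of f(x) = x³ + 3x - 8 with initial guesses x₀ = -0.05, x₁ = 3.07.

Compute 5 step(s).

f(x) = x³ + 3x - 8
x₀ = -0.05, x₁ = 3.07

Secant formula: x_{n+1} = x_n - f(x_n)(x_n - x_{n-1})/(f(x_n) - f(x_{n-1}))

Iteration 1:
  f(-0.050000) = -8.150125
  f(3.070000) = 30.144443
  x_2 = 3.070000 - 30.144443×(3.070000 - (-0.050000))/(30.144443 - (-8.150125))
       = 0.614021
Iteration 2:
  f(3.070000) = 30.144443
  f(0.614021) = -5.926438
  x_3 = 0.614021 - (-5.926438)×(0.614021 - 3.070000)/(-5.926438 - 30.144443)
       = 1.017538
Iteration 3:
  f(0.614021) = -5.926438
  f(1.017538) = -3.893846
  x_4 = 1.017538 - (-3.893846)×(1.017538 - 0.614021)/(-3.893846 - (-5.926438))
       = 1.790557
Iteration 4:
  f(1.017538) = -3.893846
  f(1.790557) = 3.112360
  x_5 = 1.790557 - 3.112360×(1.790557 - 1.017538)/(3.112360 - (-3.893846))
       = 1.447159
Iteration 5:
  f(1.790557) = 3.112360
  f(1.447159) = -0.627781
  x_6 = 1.447159 - (-0.627781)×(1.447159 - 1.790557)/(-0.627781 - 3.112360)
       = 1.504798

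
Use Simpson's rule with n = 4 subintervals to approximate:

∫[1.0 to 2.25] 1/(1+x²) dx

f(x) = 1/(1+x²)
a = 1.0, b = 2.25, n = 4
h = (b - a)/n = 0.312500

Simpson's rule: (h/3)[f(x₀) + 4f(x₁) + 2f(x₂) + ... + f(xₙ)]

x_0 = 1.0000, f(x_0) = 0.500000, coefficient = 1
x_1 = 1.3125, f(x_1) = 0.367288, coefficient = 4
x_2 = 1.6250, f(x_2) = 0.274678, coefficient = 2
x_3 = 1.9375, f(x_3) = 0.210353, coefficient = 4
x_4 = 2.2500, f(x_4) = 0.164948, coefficient = 1

I ≈ (0.312500/3) × 3.524872 = 0.367174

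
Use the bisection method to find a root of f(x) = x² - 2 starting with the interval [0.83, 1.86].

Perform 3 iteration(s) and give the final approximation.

f(x) = x² - 2
Initial interval: [0.83, 1.86]

Iteration 1:
  c_1 = (0.830000 + 1.860000)/2 = 1.345000
  f(c_1) = f(1.345000) = -0.190975
  f(a) × f(c) ≥ 0, new interval: [1.345000, 1.860000]
Iteration 2:
  c_2 = (1.345000 + 1.860000)/2 = 1.602500
  f(c_2) = f(1.602500) = 0.568006
  f(a) × f(c) < 0, new interval: [1.345000, 1.602500]
Iteration 3:
  c_3 = (1.345000 + 1.602500)/2 = 1.473750
  f(c_3) = f(1.473750) = 0.171939
  f(a) × f(c) < 0, new interval: [1.345000, 1.473750]

After 3 iteration(s), the approximation is c_3 = 1.473750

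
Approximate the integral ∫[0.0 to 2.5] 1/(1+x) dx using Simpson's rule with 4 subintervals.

f(x) = 1/(1+x)
a = 0.0, b = 2.5, n = 4
h = (b - a)/n = 0.625000

Simpson's rule: (h/3)[f(x₀) + 4f(x₁) + 2f(x₂) + ... + f(xₙ)]

x_0 = 0.0000, f(x_0) = 1.000000, coefficient = 1
x_1 = 0.6250, f(x_1) = 0.615385, coefficient = 4
x_2 = 1.2500, f(x_2) = 0.444444, coefficient = 2
x_3 = 1.8750, f(x_3) = 0.347826, coefficient = 4
x_4 = 2.5000, f(x_4) = 0.285714, coefficient = 1

I ≈ (0.625000/3) × 6.027446 = 1.255718
Exact value: 1.252763
Error: 0.002955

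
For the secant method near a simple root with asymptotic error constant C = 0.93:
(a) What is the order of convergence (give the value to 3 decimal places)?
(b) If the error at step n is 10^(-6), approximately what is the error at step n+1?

(a) Secant method has superlinear convergence with order φ = (1+√5)/2 ≈ 1.618.
    This means |e_{n+1}| ≈ C|e_n|^1.618.

(b) With |e_n| = 10^(-6) and C = 0.93:
    |e_{n+1}| ≈ 0.93 × (10^(-6))^1.618 = 0.93 × 10^(-9.71)

(a) ≈ 1.618 (golden ratio); (b) |e_{n+1}| ≈ 1.821e-10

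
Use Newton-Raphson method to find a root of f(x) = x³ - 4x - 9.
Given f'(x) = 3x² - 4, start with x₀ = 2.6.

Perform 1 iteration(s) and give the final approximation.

f(x) = x³ - 4x - 9
f'(x) = 3x² - 4
x₀ = 2.6

Newton-Raphson formula: x_{n+1} = x_n - f(x_n)/f'(x_n)

Iteration 1:
  f(2.600000) = -1.824000
  f'(2.600000) = 16.280000
  x_1 = 2.600000 - (-1.824000)/16.280000 = 2.712039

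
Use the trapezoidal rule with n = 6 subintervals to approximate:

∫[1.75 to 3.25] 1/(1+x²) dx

f(x) = 1/(1+x²)
a = 1.75, b = 3.25, n = 6
h = (b - a)/n = 0.250000

Trapezoidal rule: (h/2)[f(x₀) + 2f(x₁) + 2f(x₂) + ... + f(xₙ)]

x_0 = 1.7500, f(x_0) = 0.246154, coefficient = 1
x_1 = 2.0000, f(x_1) = 0.200000, coefficient = 2
x_2 = 2.2500, f(x_2) = 0.164948, coefficient = 2
x_3 = 2.5000, f(x_3) = 0.137931, coefficient = 2
x_4 = 2.7500, f(x_4) = 0.116788, coefficient = 2
x_5 = 3.0000, f(x_5) = 0.100000, coefficient = 2
x_6 = 3.2500, f(x_6) = 0.086486, coefficient = 1

I ≈ (0.250000/2) × 1.771976 = 0.221497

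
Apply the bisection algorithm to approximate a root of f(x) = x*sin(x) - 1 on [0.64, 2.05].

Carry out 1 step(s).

f(x) = x*sin(x) - 1
Initial interval: [0.64, 2.05]

Iteration 1:
  c_1 = (0.640000 + 2.050000)/2 = 1.345000
  f(c_1) = f(1.345000) = 0.310859
  f(a) × f(c) < 0, new interval: [0.640000, 1.345000]

After 1 iteration(s), the approximation is c_1 = 1.345000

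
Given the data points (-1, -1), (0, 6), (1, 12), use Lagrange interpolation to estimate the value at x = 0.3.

Lagrange interpolation formula:
P(x) = Σ yᵢ × Lᵢ(x)
where Lᵢ(x) = Π_{j≠i} (x - xⱼ)/(xᵢ - xⱼ)

L_0(0.3) = (0.3 - 0)/(-1 - 0) × (0.3 - 1)/(-1 - 1) = -0.105000
L_1(0.3) = (0.3 - (-1))/(0 - (-1)) × (0.3 - 1)/(0 - 1) = 0.910000
L_2(0.3) = (0.3 - (-1))/(1 - (-1)) × (0.3 - 0)/(1 - 0) = 0.195000

P(0.3) = (-1)×L_0(0.3) + 6×L_1(0.3) + 12×L_2(0.3)
P(0.3) = 7.905000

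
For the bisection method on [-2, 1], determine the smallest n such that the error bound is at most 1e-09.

We need (b-a)/2^n ≤ 1e-09
(1 - (-2))/2^n ≤ 1e-09
3/2^n ≤ 1e-09
2^n ≥ 3000000000
n ≥ log₂(3000000000) = 31.48
n ≥ 32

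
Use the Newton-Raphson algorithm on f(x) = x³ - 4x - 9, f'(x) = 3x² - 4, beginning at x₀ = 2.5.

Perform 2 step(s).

f(x) = x³ - 4x - 9
f'(x) = 3x² - 4
x₀ = 2.5

Newton-Raphson formula: x_{n+1} = x_n - f(x_n)/f'(x_n)

Iteration 1:
  f(2.500000) = -3.375000
  f'(2.500000) = 14.750000
  x_1 = 2.500000 - (-3.375000)/14.750000 = 2.728814
Iteration 2:
  f(2.728814) = 0.404647
  f'(2.728814) = 18.339270
  x_2 = 2.728814 - 0.404647/18.339270 = 2.706749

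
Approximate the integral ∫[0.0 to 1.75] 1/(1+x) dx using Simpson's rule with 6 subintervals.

f(x) = 1/(1+x)
a = 0.0, b = 1.75, n = 6
h = (b - a)/n = 0.291667

Simpson's rule: (h/3)[f(x₀) + 4f(x₁) + 2f(x₂) + ... + f(xₙ)]

x_0 = 0.0000, f(x_0) = 1.000000, coefficient = 1
x_1 = 0.2917, f(x_1) = 0.774194, coefficient = 4
x_2 = 0.5833, f(x_2) = 0.631579, coefficient = 2
x_3 = 0.8750, f(x_3) = 0.533333, coefficient = 4
x_4 = 1.1667, f(x_4) = 0.461538, coefficient = 2
x_5 = 1.4583, f(x_5) = 0.406780, coefficient = 4
x_6 = 1.7500, f(x_6) = 0.363636, coefficient = 1

I ≈ (0.291667/3) × 10.407097 = 1.011801
Exact value: 1.011601
Error: 0.000200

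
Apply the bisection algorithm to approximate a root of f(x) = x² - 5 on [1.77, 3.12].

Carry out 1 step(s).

f(x) = x² - 5
Initial interval: [1.77, 3.12]

Iteration 1:
  c_1 = (1.770000 + 3.120000)/2 = 2.445000
  f(c_1) = f(2.445000) = 0.978025
  f(a) × f(c) < 0, new interval: [1.770000, 2.445000]

After 1 iteration(s), the approximation is c_1 = 2.445000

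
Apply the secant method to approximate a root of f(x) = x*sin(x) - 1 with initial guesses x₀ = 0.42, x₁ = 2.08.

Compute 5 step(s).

f(x) = x*sin(x) - 1
x₀ = 0.42, x₁ = 2.08

Secant formula: x_{n+1} = x_n - f(x_n)(x_n - x_{n-1})/(f(x_n) - f(x_{n-1}))

Iteration 1:
  f(0.420000) = -0.828741
  f(2.080000) = 0.816117
  x_2 = 2.080000 - 0.816117×(2.080000 - 0.420000)/(0.816117 - (-0.828741))
       = 1.256370
Iteration 2:
  f(2.080000) = 0.816117
  f(1.256370) = 0.194775
  x_3 = 1.256370 - 0.194775×(1.256370 - 2.080000)/(0.194775 - 0.816117)
       = 0.998182
Iteration 3:
  f(1.256370) = 0.194775
  f(0.998182) = -0.161040
  x_4 = 0.998182 - (-0.161040)×(0.998182 - 1.256370)/(-0.161040 - 0.194775)
       = 1.115037
Iteration 4:
  f(0.998182) = -0.161040
  f(1.115037) = 0.001222
  x_5 = 1.115037 - 0.001222×(1.115037 - 0.998182)/(0.001222 - (-0.161040))
       = 1.114157
Iteration 5:
  f(1.115037) = 0.001222
  f(1.114157) = 0.000000
  x_6 = 1.114157 - 0.000000×(1.114157 - 1.115037)/(0.000000 - 0.001222)
       = 1.114157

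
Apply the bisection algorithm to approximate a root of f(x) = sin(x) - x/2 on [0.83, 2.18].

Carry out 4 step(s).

f(x) = sin(x) - x/2
Initial interval: [0.83, 2.18]

Iteration 1:
  c_1 = (0.830000 + 2.180000)/2 = 1.505000
  f(c_1) = f(1.505000) = 0.245336
  f(a) × f(c) ≥ 0, new interval: [1.505000, 2.180000]
Iteration 2:
  c_2 = (1.505000 + 2.180000)/2 = 1.842500
  f(c_2) = f(1.842500) = 0.042065
  f(a) × f(c) ≥ 0, new interval: [1.842500, 2.180000]
Iteration 3:
  c_3 = (1.842500 + 2.180000)/2 = 2.011250
  f(c_3) = f(2.011250) = -0.101067
  f(a) × f(c) < 0, new interval: [1.842500, 2.011250]
Iteration 4:
  c_4 = (1.842500 + 2.011250)/2 = 1.926875
  f(c_4) = f(1.926875) = -0.026166
  f(a) × f(c) < 0, new interval: [1.842500, 1.926875]

After 4 iteration(s), the approximation is c_4 = 1.926875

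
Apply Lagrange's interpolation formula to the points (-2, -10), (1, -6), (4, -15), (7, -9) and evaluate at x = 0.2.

Lagrange interpolation formula:
P(x) = Σ yᵢ × Lᵢ(x)
where Lᵢ(x) = Π_{j≠i} (x - xⱼ)/(xᵢ - xⱼ)

L_0(0.2) = (0.2 - 1)/(-2 - 1) × (0.2 - 4)/(-2 - 4) × (0.2 - 7)/(-2 - 7) = 0.127605
L_1(0.2) = (0.2 - (-2))/(1 - (-2)) × (0.2 - 4)/(1 - 4) × (0.2 - 7)/(1 - 7) = 1.052741
L_2(0.2) = (0.2 - (-2))/(4 - (-2)) × (0.2 - 1)/(4 - 1) × (0.2 - 7)/(4 - 7) = -0.221630
L_3(0.2) = (0.2 - (-2))/(7 - (-2)) × (0.2 - 1)/(7 - 1) × (0.2 - 4)/(7 - 4) = 0.041284

P(0.2) = (-10)×L_0(0.2) + (-6)×L_1(0.2) + (-15)×L_2(0.2) + (-9)×L_3(0.2)
P(0.2) = -4.639605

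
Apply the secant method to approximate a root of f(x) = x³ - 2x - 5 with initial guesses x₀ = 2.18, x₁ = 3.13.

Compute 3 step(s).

f(x) = x³ - 2x - 5
x₀ = 2.18, x₁ = 3.13

Secant formula: x_{n+1} = x_n - f(x_n)(x_n - x_{n-1})/(f(x_n) - f(x_{n-1}))

Iteration 1:
  f(2.180000) = 1.000232
  f(3.130000) = 19.404297
  x_2 = 3.130000 - 19.404297×(3.130000 - 2.180000)/(19.404297 - 1.000232)
       = 2.128369
Iteration 2:
  f(3.130000) = 19.404297
  f(2.128369) = 0.384677
  x_3 = 2.128369 - 0.384677×(2.128369 - 3.130000)/(0.384677 - 19.404297)
       = 2.108111
Iteration 3:
  f(2.128369) = 0.384677
  f(2.108111) = 0.152499
  x_4 = 2.108111 - 0.152499×(2.108111 - 2.128369)/(0.152499 - 0.384677)
       = 2.094805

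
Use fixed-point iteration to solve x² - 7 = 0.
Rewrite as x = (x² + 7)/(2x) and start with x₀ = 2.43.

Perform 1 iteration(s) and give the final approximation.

Equation: x² - 7 = 0
Fixed-point form: x = (x² + 7)/(2x)
x₀ = 2.43

x_1 = g(2.430000) = 2.655329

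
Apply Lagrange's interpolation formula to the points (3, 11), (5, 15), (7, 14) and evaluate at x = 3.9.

Lagrange interpolation formula:
P(x) = Σ yᵢ × Lᵢ(x)
where Lᵢ(x) = Π_{j≠i} (x - xⱼ)/(xᵢ - xⱼ)

L_0(3.9) = (3.9 - 5)/(3 - 5) × (3.9 - 7)/(3 - 7) = 0.426250
L_1(3.9) = (3.9 - 3)/(5 - 3) × (3.9 - 7)/(5 - 7) = 0.697500
L_2(3.9) = (3.9 - 3)/(7 - 3) × (3.9 - 5)/(7 - 5) = -0.123750

P(3.9) = 11×L_0(3.9) + 15×L_1(3.9) + 14×L_2(3.9)
P(3.9) = 13.418750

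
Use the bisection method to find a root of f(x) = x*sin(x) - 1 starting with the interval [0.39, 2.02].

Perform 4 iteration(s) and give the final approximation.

f(x) = x*sin(x) - 1
Initial interval: [0.39, 2.02]

Iteration 1:
  c_1 = (0.390000 + 2.020000)/2 = 1.205000
  f(c_1) = f(1.205000) = 0.125276
  f(a) × f(c) < 0, new interval: [0.390000, 1.205000]
Iteration 2:
  c_2 = (0.390000 + 1.205000)/2 = 0.797500
  f(c_2) = f(0.797500) = -0.429299
  f(a) × f(c) ≥ 0, new interval: [0.797500, 1.205000]
Iteration 3:
  c_3 = (0.797500 + 1.205000)/2 = 1.001250
  f(c_3) = f(1.001250) = -0.156802
  f(a) × f(c) ≥ 0, new interval: [1.001250, 1.205000]
Iteration 4:
  c_4 = (1.001250 + 1.205000)/2 = 1.103125
  f(c_4) = f(1.103125) = -0.015328
  f(a) × f(c) ≥ 0, new interval: [1.103125, 1.205000]

After 4 iteration(s), the approximation is c_4 = 1.103125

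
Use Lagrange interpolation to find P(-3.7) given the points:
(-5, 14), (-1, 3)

Lagrange interpolation formula:
P(x) = Σ yᵢ × Lᵢ(x)
where Lᵢ(x) = Π_{j≠i} (x - xⱼ)/(xᵢ - xⱼ)

L_0(-3.7) = (-3.7 - (-1))/(-5 - (-1)) = 0.675000
L_1(-3.7) = (-3.7 - (-5))/(-1 - (-5)) = 0.325000

P(-3.7) = 14×L_0(-3.7) + 3×L_1(-3.7)
P(-3.7) = 10.425000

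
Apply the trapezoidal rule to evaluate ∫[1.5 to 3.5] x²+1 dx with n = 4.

f(x) = x²+1
a = 1.5, b = 3.5, n = 4
h = (b - a)/n = 0.500000

Trapezoidal rule: (h/2)[f(x₀) + 2f(x₁) + 2f(x₂) + ... + f(xₙ)]

x_0 = 1.5000, f(x_0) = 3.250000, coefficient = 1
x_1 = 2.0000, f(x_1) = 5.000000, coefficient = 2
x_2 = 2.5000, f(x_2) = 7.250000, coefficient = 2
x_3 = 3.0000, f(x_3) = 10.000000, coefficient = 2
x_4 = 3.5000, f(x_4) = 13.250000, coefficient = 1

I ≈ (0.500000/2) × 61.000000 = 15.250000
Exact value: 15.166667
Error: 0.083333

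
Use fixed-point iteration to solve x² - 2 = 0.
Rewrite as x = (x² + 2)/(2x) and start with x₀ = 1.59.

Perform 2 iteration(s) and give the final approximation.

Equation: x² - 2 = 0
Fixed-point form: x = (x² + 2)/(2x)
x₀ = 1.59

x_1 = g(1.590000) = 1.423931
x_2 = g(1.423931) = 1.414247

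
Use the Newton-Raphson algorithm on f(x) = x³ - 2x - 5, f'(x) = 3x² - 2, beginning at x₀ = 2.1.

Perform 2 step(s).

f(x) = x³ - 2x - 5
f'(x) = 3x² - 2
x₀ = 2.1

Newton-Raphson formula: x_{n+1} = x_n - f(x_n)/f'(x_n)

Iteration 1:
  f(2.100000) = 0.061000
  f'(2.100000) = 11.230000
  x_1 = 2.100000 - 0.061000/11.230000 = 2.094568
Iteration 2:
  f(2.094568) = 0.000186
  f'(2.094568) = 11.161647
  x_2 = 2.094568 - 0.000186/11.161647 = 2.094551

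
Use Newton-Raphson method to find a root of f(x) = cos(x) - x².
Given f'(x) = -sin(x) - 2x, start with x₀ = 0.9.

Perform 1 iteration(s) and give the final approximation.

f(x) = cos(x) - x²
f'(x) = -sin(x) - 2x
x₀ = 0.9

Newton-Raphson formula: x_{n+1} = x_n - f(x_n)/f'(x_n)

Iteration 1:
  f(0.900000) = -0.188390
  f'(0.900000) = -2.583327
  x_1 = 0.900000 - (-0.188390)/(-2.583327) = 0.827075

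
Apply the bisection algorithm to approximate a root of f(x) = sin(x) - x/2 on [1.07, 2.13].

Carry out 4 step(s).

f(x) = sin(x) - x/2
Initial interval: [1.07, 2.13]

Iteration 1:
  c_1 = (1.070000 + 2.130000)/2 = 1.600000
  f(c_1) = f(1.600000) = 0.199574
  f(a) × f(c) ≥ 0, new interval: [1.600000, 2.130000]
Iteration 2:
  c_2 = (1.600000 + 2.130000)/2 = 1.865000
  f(c_2) = f(1.865000) = 0.024533
  f(a) × f(c) ≥ 0, new interval: [1.865000, 2.130000]
Iteration 3:
  c_3 = (1.865000 + 2.130000)/2 = 1.997500
  f(c_3) = f(1.997500) = -0.088415
  f(a) × f(c) < 0, new interval: [1.865000, 1.997500]
Iteration 4:
  c_4 = (1.865000 + 1.997500)/2 = 1.931250
  f(c_4) = f(1.931250) = -0.029888
  f(a) × f(c) < 0, new interval: [1.865000, 1.931250]

After 4 iteration(s), the approximation is c_4 = 1.931250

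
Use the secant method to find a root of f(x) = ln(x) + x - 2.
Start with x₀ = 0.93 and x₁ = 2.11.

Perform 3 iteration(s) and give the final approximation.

f(x) = ln(x) + x - 2
x₀ = 0.93, x₁ = 2.11

Secant formula: x_{n+1} = x_n - f(x_n)(x_n - x_{n-1})/(f(x_n) - f(x_{n-1}))

Iteration 1:
  f(0.930000) = -1.142571
  f(2.110000) = 0.856688
  x_2 = 2.110000 - 0.856688×(2.110000 - 0.930000)/(0.856688 - (-1.142571))
       = 1.604367
Iteration 2:
  f(2.110000) = 0.856688
  f(1.604367) = 0.077096
  x_3 = 1.604367 - 0.077096×(1.604367 - 2.110000)/(0.077096 - 0.856688)
       = 1.554363
Iteration 3:
  f(1.604367) = 0.077096
  f(1.554363) = -0.004571
  x_4 = 1.554363 - (-0.004571)×(1.554363 - 1.604367)/(-0.004571 - 0.077096)
       = 1.557162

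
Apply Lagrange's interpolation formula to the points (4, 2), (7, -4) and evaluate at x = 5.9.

Lagrange interpolation formula:
P(x) = Σ yᵢ × Lᵢ(x)
where Lᵢ(x) = Π_{j≠i} (x - xⱼ)/(xᵢ - xⱼ)

L_0(5.9) = (5.9 - 7)/(4 - 7) = 0.366667
L_1(5.9) = (5.9 - 4)/(7 - 4) = 0.633333

P(5.9) = 2×L_0(5.9) + (-4)×L_1(5.9)
P(5.9) = -1.800000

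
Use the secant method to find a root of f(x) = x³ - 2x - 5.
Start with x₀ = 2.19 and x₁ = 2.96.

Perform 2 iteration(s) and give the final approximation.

f(x) = x³ - 2x - 5
x₀ = 2.19, x₁ = 2.96

Secant formula: x_{n+1} = x_n - f(x_n)(x_n - x_{n-1})/(f(x_n) - f(x_{n-1}))

Iteration 1:
  f(2.190000) = 1.123459
  f(2.960000) = 15.014336
  x_2 = 2.960000 - 15.014336×(2.960000 - 2.190000)/(15.014336 - 1.123459)
       = 2.127724
Iteration 2:
  f(2.960000) = 15.014336
  f(2.127724) = 0.377208
  x_3 = 2.127724 - 0.377208×(2.127724 - 2.960000)/(0.377208 - 15.014336)
       = 2.106276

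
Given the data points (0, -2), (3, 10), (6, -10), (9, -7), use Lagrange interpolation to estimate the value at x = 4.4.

Lagrange interpolation formula:
P(x) = Σ yᵢ × Lᵢ(x)
where Lᵢ(x) = Π_{j≠i} (x - xⱼ)/(xᵢ - xⱼ)

L_0(4.4) = (4.4 - 3)/(0 - 3) × (4.4 - 6)/(0 - 6) × (4.4 - 9)/(0 - 9) = -0.063605
L_1(4.4) = (4.4 - 0)/(3 - 0) × (4.4 - 6)/(3 - 6) × (4.4 - 9)/(3 - 9) = 0.599704
L_2(4.4) = (4.4 - 0)/(6 - 0) × (4.4 - 3)/(6 - 3) × (4.4 - 9)/(6 - 9) = 0.524741
L_3(4.4) = (4.4 - 0)/(9 - 0) × (4.4 - 3)/(9 - 3) × (4.4 - 6)/(9 - 6) = -0.060840

P(4.4) = (-2)×L_0(4.4) + 10×L_1(4.4) + (-10)×L_2(4.4) + (-7)×L_3(4.4)
P(4.4) = 1.302716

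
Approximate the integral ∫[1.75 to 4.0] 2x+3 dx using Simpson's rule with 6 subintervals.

f(x) = 2x+3
a = 1.75, b = 4.0, n = 6
h = (b - a)/n = 0.375000

Simpson's rule: (h/3)[f(x₀) + 4f(x₁) + 2f(x₂) + ... + f(xₙ)]

x_0 = 1.7500, f(x_0) = 6.500000, coefficient = 1
x_1 = 2.1250, f(x_1) = 7.250000, coefficient = 4
x_2 = 2.5000, f(x_2) = 8.000000, coefficient = 2
x_3 = 2.8750, f(x_3) = 8.750000, coefficient = 4
x_4 = 3.2500, f(x_4) = 9.500000, coefficient = 2
x_5 = 3.6250, f(x_5) = 10.250000, coefficient = 4
x_6 = 4.0000, f(x_6) = 11.000000, coefficient = 1

I ≈ (0.375000/3) × 157.500000 = 19.687500
Exact value: 19.687500
Error: 0.000000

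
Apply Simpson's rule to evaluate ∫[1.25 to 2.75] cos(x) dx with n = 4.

f(x) = cos(x)
a = 1.25, b = 2.75, n = 4
h = (b - a)/n = 0.375000

Simpson's rule: (h/3)[f(x₀) + 4f(x₁) + 2f(x₂) + ... + f(xₙ)]

x_0 = 1.2500, f(x_0) = 0.315322, coefficient = 1
x_1 = 1.6250, f(x_1) = -0.054177, coefficient = 4
x_2 = 2.0000, f(x_2) = -0.416147, coefficient = 2
x_3 = 2.3750, f(x_3) = -0.720278, coefficient = 4
x_4 = 2.7500, f(x_4) = -0.924302, coefficient = 1

I ≈ (0.375000/3) × -4.539096 = -0.567387
Exact value: -0.567324
Error: 0.000063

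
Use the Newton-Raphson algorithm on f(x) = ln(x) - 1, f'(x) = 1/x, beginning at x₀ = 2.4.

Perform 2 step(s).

f(x) = ln(x) - 1
f'(x) = 1/x
x₀ = 2.4

Newton-Raphson formula: x_{n+1} = x_n - f(x_n)/f'(x_n)

Iteration 1:
  f(2.400000) = -0.124531
  f'(2.400000) = 0.416667
  x_1 = 2.400000 - (-0.124531)/0.416667 = 2.698875
Iteration 2:
  f(2.698875) = -0.007165
  f'(2.698875) = 0.370525
  x_2 = 2.698875 - (-0.007165)/0.370525 = 2.718212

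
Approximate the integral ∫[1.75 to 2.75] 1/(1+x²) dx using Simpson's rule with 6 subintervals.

f(x) = 1/(1+x²)
a = 1.75, b = 2.75, n = 6
h = (b - a)/n = 0.166667

Simpson's rule: (h/3)[f(x₀) + 4f(x₁) + 2f(x₂) + ... + f(xₙ)]

x_0 = 1.7500, f(x_0) = 0.246154, coefficient = 1
x_1 = 1.9167, f(x_1) = 0.213967, coefficient = 4
x_2 = 2.0833, f(x_2) = 0.187256, coefficient = 2
x_3 = 2.2500, f(x_3) = 0.164948, coefficient = 4
x_4 = 2.4167, f(x_4) = 0.146193, coefficient = 2
x_5 = 2.5833, f(x_5) = 0.130317, coefficient = 4
x_6 = 2.7500, f(x_6) = 0.116788, coefficient = 1

I ≈ (0.166667/3) × 3.066770 = 0.170376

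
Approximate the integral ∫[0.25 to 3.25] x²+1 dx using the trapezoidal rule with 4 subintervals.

f(x) = x²+1
a = 0.25, b = 3.25, n = 4
h = (b - a)/n = 0.750000

Trapezoidal rule: (h/2)[f(x₀) + 2f(x₁) + 2f(x₂) + ... + f(xₙ)]

x_0 = 0.2500, f(x_0) = 1.062500, coefficient = 1
x_1 = 1.0000, f(x_1) = 2.000000, coefficient = 2
x_2 = 1.7500, f(x_2) = 4.062500, coefficient = 2
x_3 = 2.5000, f(x_3) = 7.250000, coefficient = 2
x_4 = 3.2500, f(x_4) = 11.562500, coefficient = 1

I ≈ (0.750000/2) × 39.250000 = 14.718750
Exact value: 14.437500
Error: 0.281250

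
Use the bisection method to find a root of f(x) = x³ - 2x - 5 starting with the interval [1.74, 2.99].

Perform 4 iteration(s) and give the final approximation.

f(x) = x³ - 2x - 5
Initial interval: [1.74, 2.99]

Iteration 1:
  c_1 = (1.740000 + 2.990000)/2 = 2.365000
  f(c_1) = f(2.365000) = 3.497977
  f(a) × f(c) < 0, new interval: [1.740000, 2.365000]
Iteration 2:
  c_2 = (1.740000 + 2.365000)/2 = 2.052500
  f(c_2) = f(2.052500) = -0.458318
  f(a) × f(c) ≥ 0, new interval: [2.052500, 2.365000]
Iteration 3:
  c_3 = (2.052500 + 2.365000)/2 = 2.208750
  f(c_3) = f(2.208750) = 1.358056
  f(a) × f(c) < 0, new interval: [2.052500, 2.208750]
Iteration 4:
  c_4 = (2.052500 + 2.208750)/2 = 2.130625
  f(c_4) = f(2.130625) = 0.410856
  f(a) × f(c) < 0, new interval: [2.052500, 2.130625]

After 4 iteration(s), the approximation is c_4 = 2.130625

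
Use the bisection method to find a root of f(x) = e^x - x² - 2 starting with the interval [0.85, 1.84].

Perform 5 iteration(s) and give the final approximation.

f(x) = e^x - x² - 2
Initial interval: [0.85, 1.84]

Iteration 1:
  c_1 = (0.850000 + 1.840000)/2 = 1.345000
  f(c_1) = f(1.345000) = 0.029162
  f(a) × f(c) < 0, new interval: [0.850000, 1.345000]
Iteration 2:
  c_2 = (0.850000 + 1.345000)/2 = 1.097500
  f(c_2) = f(1.097500) = -0.207841
  f(a) × f(c) ≥ 0, new interval: [1.097500, 1.345000]
Iteration 3:
  c_3 = (1.097500 + 1.345000)/2 = 1.221250
  f(c_3) = f(1.221250) = -0.100027
  f(a) × f(c) ≥ 0, new interval: [1.221250, 1.345000]
Iteration 4:
  c_4 = (1.221250 + 1.345000)/2 = 1.283125
  f(c_4) = f(1.283125) = -0.038513
  f(a) × f(c) ≥ 0, new interval: [1.283125, 1.345000]
Iteration 5:
  c_5 = (1.283125 + 1.345000)/2 = 1.314062
  f(c_5) = f(1.314062) = -0.005500
  f(a) × f(c) ≥ 0, new interval: [1.314062, 1.345000]

After 5 iteration(s), the approximation is c_5 = 1.314062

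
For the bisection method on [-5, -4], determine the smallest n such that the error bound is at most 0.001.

We need (b-a)/2^n ≤ 0.001
(-4 - (-5))/2^n ≤ 0.001
1/2^n ≤ 0.001
2^n ≥ 1000
n ≥ log₂(1000) = 9.97
n ≥ 10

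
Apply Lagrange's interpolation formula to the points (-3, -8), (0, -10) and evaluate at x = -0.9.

Lagrange interpolation formula:
P(x) = Σ yᵢ × Lᵢ(x)
where Lᵢ(x) = Π_{j≠i} (x - xⱼ)/(xᵢ - xⱼ)

L_0(-0.9) = (-0.9 - 0)/(-3 - 0) = 0.300000
L_1(-0.9) = (-0.9 - (-3))/(0 - (-3)) = 0.700000

P(-0.9) = (-8)×L_0(-0.9) + (-10)×L_1(-0.9)
P(-0.9) = -9.400000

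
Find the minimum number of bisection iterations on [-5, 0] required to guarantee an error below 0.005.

We need (b-a)/2^n ≤ 0.005
(0 - (-5))/2^n ≤ 0.005
5/2^n ≤ 0.005
2^n ≥ 1000
n ≥ log₂(1000) = 9.97
n ≥ 10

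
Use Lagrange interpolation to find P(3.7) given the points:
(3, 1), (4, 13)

Lagrange interpolation formula:
P(x) = Σ yᵢ × Lᵢ(x)
where Lᵢ(x) = Π_{j≠i} (x - xⱼ)/(xᵢ - xⱼ)

L_0(3.7) = (3.7 - 4)/(3 - 4) = 0.300000
L_1(3.7) = (3.7 - 3)/(4 - 3) = 0.700000

P(3.7) = 1×L_0(3.7) + 13×L_1(3.7)
P(3.7) = 9.400000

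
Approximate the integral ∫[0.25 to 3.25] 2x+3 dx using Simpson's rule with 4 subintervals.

f(x) = 2x+3
a = 0.25, b = 3.25, n = 4
h = (b - a)/n = 0.750000

Simpson's rule: (h/3)[f(x₀) + 4f(x₁) + 2f(x₂) + ... + f(xₙ)]

x_0 = 0.2500, f(x_0) = 3.500000, coefficient = 1
x_1 = 1.0000, f(x_1) = 5.000000, coefficient = 4
x_2 = 1.7500, f(x_2) = 6.500000, coefficient = 2
x_3 = 2.5000, f(x_3) = 8.000000, coefficient = 4
x_4 = 3.2500, f(x_4) = 9.500000, coefficient = 1

I ≈ (0.750000/3) × 78.000000 = 19.500000
Exact value: 19.500000
Error: 0.000000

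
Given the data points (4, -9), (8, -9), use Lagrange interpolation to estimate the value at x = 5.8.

Lagrange interpolation formula:
P(x) = Σ yᵢ × Lᵢ(x)
where Lᵢ(x) = Π_{j≠i} (x - xⱼ)/(xᵢ - xⱼ)

L_0(5.8) = (5.8 - 8)/(4 - 8) = 0.550000
L_1(5.8) = (5.8 - 4)/(8 - 4) = 0.450000

P(5.8) = (-9)×L_0(5.8) + (-9)×L_1(5.8)
P(5.8) = -9.000000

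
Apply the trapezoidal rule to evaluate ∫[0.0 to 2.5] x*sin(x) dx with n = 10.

f(x) = x*sin(x)
a = 0.0, b = 2.5, n = 10
h = (b - a)/n = 0.250000

Trapezoidal rule: (h/2)[f(x₀) + 2f(x₁) + 2f(x₂) + ... + f(xₙ)]

x_0 = 0.0000, f(x_0) = 0.000000, coefficient = 1
x_1 = 0.2500, f(x_1) = 0.061851, coefficient = 2
x_2 = 0.5000, f(x_2) = 0.239713, coefficient = 2
x_3 = 0.7500, f(x_3) = 0.511229, coefficient = 2
x_4 = 1.0000, f(x_4) = 0.841471, coefficient = 2
x_5 = 1.2500, f(x_5) = 1.186231, coefficient = 2
x_6 = 1.5000, f(x_6) = 1.496242, coefficient = 2
x_7 = 1.7500, f(x_7) = 1.721975, coefficient = 2
x_8 = 2.0000, f(x_8) = 1.818595, coefficient = 2
x_9 = 2.2500, f(x_9) = 1.750665, coefficient = 2
x_10 = 2.5000, f(x_10) = 1.496180, coefficient = 1

I ≈ (0.250000/2) × 20.752124 = 2.594016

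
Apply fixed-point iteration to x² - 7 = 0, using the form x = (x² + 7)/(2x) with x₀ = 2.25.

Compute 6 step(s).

Equation: x² - 7 = 0
Fixed-point form: x = (x² + 7)/(2x)
x₀ = 2.25

x_1 = g(2.250000) = 2.680556
x_2 = g(2.680556) = 2.645977
x_3 = g(2.645977) = 2.645751
x_4 = g(2.645751) = 2.645751
x_5 = g(2.645751) = 2.645751
x_6 = g(2.645751) = 2.645751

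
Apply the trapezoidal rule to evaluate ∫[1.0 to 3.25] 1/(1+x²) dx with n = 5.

f(x) = 1/(1+x²)
a = 1.0, b = 3.25, n = 5
h = (b - a)/n = 0.450000

Trapezoidal rule: (h/2)[f(x₀) + 2f(x₁) + 2f(x₂) + ... + f(xₙ)]

x_0 = 1.0000, f(x_0) = 0.500000, coefficient = 1
x_1 = 1.4500, f(x_1) = 0.322321, coefficient = 2
x_2 = 1.9000, f(x_2) = 0.216920, coefficient = 2
x_3 = 2.3500, f(x_3) = 0.153315, coefficient = 2
x_4 = 2.8000, f(x_4) = 0.113122, coefficient = 2
x_5 = 3.2500, f(x_5) = 0.086486, coefficient = 1

I ≈ (0.450000/2) × 2.197843 = 0.494515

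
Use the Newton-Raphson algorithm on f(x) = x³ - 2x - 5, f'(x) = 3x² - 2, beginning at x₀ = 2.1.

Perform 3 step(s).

f(x) = x³ - 2x - 5
f'(x) = 3x² - 2
x₀ = 2.1

Newton-Raphson formula: x_{n+1} = x_n - f(x_n)/f'(x_n)

Iteration 1:
  f(2.100000) = 0.061000
  f'(2.100000) = 11.230000
  x_1 = 2.100000 - 0.061000/11.230000 = 2.094568
Iteration 2:
  f(2.094568) = 0.000186
  f'(2.094568) = 11.161647
  x_2 = 2.094568 - 0.000186/11.161647 = 2.094551
Iteration 3:
  f(2.094551) = 0.000000
  f'(2.094551) = 11.161438
  x_3 = 2.094551 - 0.000000/11.161438 = 2.094551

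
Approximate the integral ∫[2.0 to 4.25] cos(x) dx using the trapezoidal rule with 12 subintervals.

f(x) = cos(x)
a = 2.0, b = 4.25, n = 12
h = (b - a)/n = 0.187500

Trapezoidal rule: (h/2)[f(x₀) + 2f(x₁) + 2f(x₂) + ... + f(xₙ)]

x_0 = 2.0000, f(x_0) = -0.416147, coefficient = 1
x_1 = 2.1875, f(x_1) = -0.578349, coefficient = 2
x_2 = 2.3750, f(x_2) = -0.720278, coefficient = 2
x_3 = 2.5625, f(x_3) = -0.836960, coefficient = 2
x_4 = 2.7500, f(x_4) = -0.924302, coefficient = 2
x_5 = 2.9375, f(x_5) = -0.979245, coefficient = 2
x_6 = 3.1250, f(x_6) = -0.999862, coefficient = 2
x_7 = 3.3125, f(x_7) = -0.985431, coefficient = 2
x_8 = 3.5000, f(x_8) = -0.936457, coefficient = 2
x_9 = 3.6875, f(x_9) = -0.854657, coefficient = 2
x_10 = 3.8750, f(x_10) = -0.742898, coefficient = 2
x_11 = 4.0625, f(x_11) = -0.605098, coefficient = 2
x_12 = 4.2500, f(x_12) = -0.446087, coefficient = 1

I ≈ (0.187500/2) × -19.189309 = -1.798998
Exact value: -1.804287
Error: 0.005289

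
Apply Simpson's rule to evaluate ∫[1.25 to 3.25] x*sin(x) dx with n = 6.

f(x) = x*sin(x)
a = 1.25, b = 3.25, n = 6
h = (b - a)/n = 0.333333

Simpson's rule: (h/3)[f(x₀) + 4f(x₁) + 2f(x₂) + ... + f(xₙ)]

x_0 = 1.2500, f(x_0) = 1.186231, coefficient = 1
x_1 = 1.5833, f(x_1) = 1.583209, coefficient = 4
x_2 = 1.9167, f(x_2) = 1.803163, coefficient = 2
x_3 = 2.2500, f(x_3) = 1.750665, coefficient = 4
x_4 = 2.5833, f(x_4) = 1.368419, coefficient = 2
x_5 = 2.9167, f(x_5) = 0.650516, coefficient = 4
x_6 = 3.2500, f(x_6) = -0.351634, coefficient = 1

I ≈ (0.333333/3) × 23.115321 = 2.568369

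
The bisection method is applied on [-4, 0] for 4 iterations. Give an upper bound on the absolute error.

Bisection error bound: |error| ≤ (b-a)/2^n
|error| ≤ (0 - (-4))/2^4 = 4/2^4
|error| ≤ 0.2500000000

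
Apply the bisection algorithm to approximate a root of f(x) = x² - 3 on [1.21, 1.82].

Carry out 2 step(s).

f(x) = x² - 3
Initial interval: [1.21, 1.82]

Iteration 1:
  c_1 = (1.210000 + 1.820000)/2 = 1.515000
  f(c_1) = f(1.515000) = -0.704775
  f(a) × f(c) ≥ 0, new interval: [1.515000, 1.820000]
Iteration 2:
  c_2 = (1.515000 + 1.820000)/2 = 1.667500
  f(c_2) = f(1.667500) = -0.219444
  f(a) × f(c) ≥ 0, new interval: [1.667500, 1.820000]

After 2 iteration(s), the approximation is c_2 = 1.667500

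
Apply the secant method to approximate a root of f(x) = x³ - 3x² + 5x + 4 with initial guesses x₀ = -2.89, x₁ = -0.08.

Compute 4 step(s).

f(x) = x³ - 3x² + 5x + 4
x₀ = -2.89, x₁ = -0.08

Secant formula: x_{n+1} = x_n - f(x_n)(x_n - x_{n-1})/(f(x_n) - f(x_{n-1}))

Iteration 1:
  f(-2.890000) = -59.643869
  f(-0.080000) = 3.580288
  x_2 = -0.080000 - 3.580288×(-0.080000 - (-2.890000))/(3.580288 - (-59.643869))
       = -0.239126
Iteration 2:
  f(-0.080000) = 3.580288
  f(-0.239126) = 2.619153
  x_3 = -0.239126 - 2.619153×(-0.239126 - (-0.080000))/(2.619153 - 3.580288)
       = -0.672754
Iteration 3:
  f(-0.239126) = 2.619153
  f(-0.672754) = -1.026052
  x_4 = -0.672754 - (-1.026052)×(-0.672754 - (-0.239126))/(-1.026052 - 2.619153)
       = -0.550696
Iteration 4:
  f(-0.672754) = -1.026052
  f(-0.550696) = 0.169710
  x_5 = -0.550696 - 0.169710×(-0.550696 - (-0.672754))/(0.169710 - (-1.026052))
       = -0.568020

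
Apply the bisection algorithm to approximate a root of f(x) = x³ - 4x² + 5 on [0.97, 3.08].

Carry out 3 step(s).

f(x) = x³ - 4x² + 5
Initial interval: [0.97, 3.08]

Iteration 1:
  c_1 = (0.970000 + 3.080000)/2 = 2.025000
  f(c_1) = f(2.025000) = -3.098734
  f(a) × f(c) < 0, new interval: [0.970000, 2.025000]
Iteration 2:
  c_2 = (0.970000 + 2.025000)/2 = 1.497500
  f(c_2) = f(1.497500) = -0.611872
  f(a) × f(c) < 0, new interval: [0.970000, 1.497500]
Iteration 3:
  c_3 = (0.970000 + 1.497500)/2 = 1.233750
  f(c_3) = f(1.233750) = 0.789383
  f(a) × f(c) ≥ 0, new interval: [1.233750, 1.497500]

After 3 iteration(s), the approximation is c_3 = 1.233750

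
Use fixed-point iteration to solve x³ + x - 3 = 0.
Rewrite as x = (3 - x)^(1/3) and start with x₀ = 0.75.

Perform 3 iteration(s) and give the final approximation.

Equation: x³ + x - 3 = 0
Fixed-point form: x = (3 - x)^(1/3)
x₀ = 0.75

x_1 = g(0.750000) = 1.310371
x_2 = g(1.310371) = 1.191051
x_3 = g(1.191051) = 1.218453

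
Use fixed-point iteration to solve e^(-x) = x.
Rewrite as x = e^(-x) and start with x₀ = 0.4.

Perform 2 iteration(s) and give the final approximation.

Equation: e^(-x) = x
Fixed-point form: x = e^(-x)
x₀ = 0.4

x_1 = g(0.400000) = 0.670320
x_2 = g(0.670320) = 0.511545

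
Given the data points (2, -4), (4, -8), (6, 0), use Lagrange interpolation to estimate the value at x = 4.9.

Lagrange interpolation formula:
P(x) = Σ yᵢ × Lᵢ(x)
where Lᵢ(x) = Π_{j≠i} (x - xⱼ)/(xᵢ - xⱼ)

L_0(4.9) = (4.9 - 4)/(2 - 4) × (4.9 - 6)/(2 - 6) = -0.123750
L_1(4.9) = (4.9 - 2)/(4 - 2) × (4.9 - 6)/(4 - 6) = 0.797500
L_2(4.9) = (4.9 - 2)/(6 - 2) × (4.9 - 4)/(6 - 4) = 0.326250

P(4.9) = (-4)×L_0(4.9) + (-8)×L_1(4.9) + 0×L_2(4.9)
P(4.9) = -5.885000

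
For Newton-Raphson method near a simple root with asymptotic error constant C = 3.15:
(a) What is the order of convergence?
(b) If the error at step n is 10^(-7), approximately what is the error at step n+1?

(a) Newton-Raphson has quadratic (order 2) convergence near simple roots.
    This means |e_{n+1}| ≈ C|e_n|².

(b) With |e_n| = 10^(-7) and C = 3.15:
    |e_{n+1}| ≈ 3.15 × (10^(-7))² = 3.15 × 10^(-14)

(a) 2 (quadratic); (b) |e_{n+1}| ≈ 3.150e-14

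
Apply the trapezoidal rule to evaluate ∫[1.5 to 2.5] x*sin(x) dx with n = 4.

f(x) = x*sin(x)
a = 1.5, b = 2.5, n = 4
h = (b - a)/n = 0.250000

Trapezoidal rule: (h/2)[f(x₀) + 2f(x₁) + 2f(x₂) + ... + f(xₙ)]

x_0 = 1.5000, f(x_0) = 1.496242, coefficient = 1
x_1 = 1.7500, f(x_1) = 1.721975, coefficient = 2
x_2 = 2.0000, f(x_2) = 1.818595, coefficient = 2
x_3 = 2.2500, f(x_3) = 1.750665, coefficient = 2
x_4 = 2.5000, f(x_4) = 1.496180, coefficient = 1

I ≈ (0.250000/2) × 13.574893 = 1.696862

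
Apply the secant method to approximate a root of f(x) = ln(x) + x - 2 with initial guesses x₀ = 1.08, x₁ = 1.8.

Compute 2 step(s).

f(x) = ln(x) + x - 2
x₀ = 1.08, x₁ = 1.8

Secant formula: x_{n+1} = x_n - f(x_n)(x_n - x_{n-1})/(f(x_n) - f(x_{n-1}))

Iteration 1:
  f(1.080000) = -0.843039
  f(1.800000) = 0.387787
  x_2 = 1.800000 - 0.387787×(1.800000 - 1.080000)/(0.387787 - (-0.843039))
       = 1.573155
Iteration 2:
  f(1.800000) = 0.387787
  f(1.573155) = 0.026238
  x_3 = 1.573155 - 0.026238×(1.573155 - 1.800000)/(0.026238 - 0.387787)
       = 1.556692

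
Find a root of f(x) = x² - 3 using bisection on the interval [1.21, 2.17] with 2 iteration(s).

f(x) = x² - 3
Initial interval: [1.21, 2.17]

Iteration 1:
  c_1 = (1.210000 + 2.170000)/2 = 1.690000
  f(c_1) = f(1.690000) = -0.143900
  f(a) × f(c) ≥ 0, new interval: [1.690000, 2.170000]
Iteration 2:
  c_2 = (1.690000 + 2.170000)/2 = 1.930000
  f(c_2) = f(1.930000) = 0.724900
  f(a) × f(c) < 0, new interval: [1.690000, 1.930000]

After 2 iteration(s), the approximation is c_2 = 1.930000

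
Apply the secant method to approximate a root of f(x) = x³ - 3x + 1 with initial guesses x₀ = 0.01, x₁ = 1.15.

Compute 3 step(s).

f(x) = x³ - 3x + 1
x₀ = 0.01, x₁ = 1.15

Secant formula: x_{n+1} = x_n - f(x_n)(x_n - x_{n-1})/(f(x_n) - f(x_{n-1}))

Iteration 1:
  f(0.010000) = 0.970001
  f(1.150000) = -0.929125
  x_2 = 1.150000 - (-0.929125)×(1.150000 - 0.010000)/(-0.929125 - 0.970001)
       = 0.592268
Iteration 2:
  f(1.150000) = -0.929125
  f(0.592268) = -0.569048
  x_3 = 0.592268 - (-0.569048)×(0.592268 - 1.150000)/(-0.569048 - (-0.929125))
       = -0.289144
Iteration 3:
  f(0.592268) = -0.569048
  f(-0.289144) = 1.843259
  x_4 = -0.289144 - 1.843259×(-0.289144 - 0.592268)/(1.843259 - (-0.569048))
       = 0.384349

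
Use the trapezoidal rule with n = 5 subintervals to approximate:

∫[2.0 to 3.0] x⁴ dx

f(x) = x⁴
a = 2.0, b = 3.0, n = 5
h = (b - a)/n = 0.200000

Trapezoidal rule: (h/2)[f(x₀) + 2f(x₁) + 2f(x₂) + ... + f(xₙ)]

x_0 = 2.0000, f(x_0) = 16.000000, coefficient = 1
x_1 = 2.2000, f(x_1) = 23.425600, coefficient = 2
x_2 = 2.4000, f(x_2) = 33.177600, coefficient = 2
x_3 = 2.6000, f(x_3) = 45.697600, coefficient = 2
x_4 = 2.8000, f(x_4) = 61.465600, coefficient = 2
x_5 = 3.0000, f(x_5) = 81.000000, coefficient = 1

I ≈ (0.200000/2) × 424.532800 = 42.453280
Exact value: 42.200000
Error: 0.253280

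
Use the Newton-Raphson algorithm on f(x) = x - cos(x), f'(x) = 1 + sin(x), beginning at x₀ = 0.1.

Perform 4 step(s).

f(x) = x - cos(x)
f'(x) = 1 + sin(x)
x₀ = 0.1

Newton-Raphson formula: x_{n+1} = x_n - f(x_n)/f'(x_n)

Iteration 1:
  f(0.100000) = -0.895004
  f'(0.100000) = 1.099833
  x_1 = 0.100000 - (-0.895004)/1.099833 = 0.913763
Iteration 2:
  f(0.913763) = 0.302993
  f'(0.913763) = 1.791808
  x_2 = 0.913763 - 0.302993/1.791808 = 0.744664
Iteration 3:
  f(0.744664) = 0.009349
  f'(0.744664) = 1.677725
  x_3 = 0.744664 - 0.009349/1.677725 = 0.739092
Iteration 4:
  f(0.739092) = 0.000011
  f'(0.739092) = 1.673617
  x_4 = 0.739092 - 0.000011/1.673617 = 0.739085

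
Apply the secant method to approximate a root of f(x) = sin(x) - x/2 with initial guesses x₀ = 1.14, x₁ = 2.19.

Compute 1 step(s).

f(x) = sin(x) - x/2
x₀ = 1.14, x₁ = 2.19

Secant formula: x_{n+1} = x_n - f(x_n)(x_n - x_{n-1})/(f(x_n) - f(x_{n-1}))

Iteration 1:
  f(1.140000) = 0.338633
  f(2.190000) = -0.280659
  x_2 = 2.190000 - (-0.280659)×(2.190000 - 1.140000)/(-0.280659 - 0.338633)
       = 1.714147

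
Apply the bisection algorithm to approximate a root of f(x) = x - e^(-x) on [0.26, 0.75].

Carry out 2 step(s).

f(x) = x - e^(-x)
Initial interval: [0.26, 0.75]

Iteration 1:
  c_1 = (0.260000 + 0.750000)/2 = 0.505000
  f(c_1) = f(0.505000) = -0.098506
  f(a) × f(c) ≥ 0, new interval: [0.505000, 0.750000]
Iteration 2:
  c_2 = (0.505000 + 0.750000)/2 = 0.627500
  f(c_2) = f(0.627500) = 0.093575
  f(a) × f(c) < 0, new interval: [0.505000, 0.627500]

After 2 iteration(s), the approximation is c_2 = 0.627500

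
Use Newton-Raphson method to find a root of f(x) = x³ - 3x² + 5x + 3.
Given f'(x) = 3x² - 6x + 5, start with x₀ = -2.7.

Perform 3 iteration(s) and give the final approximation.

f(x) = x³ - 3x² + 5x + 3
f'(x) = 3x² - 6x + 5
x₀ = -2.7

Newton-Raphson formula: x_{n+1} = x_n - f(x_n)/f'(x_n)

Iteration 1:
  f(-2.700000) = -52.053000
  f'(-2.700000) = 43.070000
  x_1 = -2.700000 - (-52.053000)/43.070000 = -1.491433
Iteration 2:
  f(-1.491433) = -14.447775
  f'(-1.491433) = 20.621708
  x_2 = -1.491433 - (-14.447775)/20.621708 = -0.790823
Iteration 3:
  f(-0.790823) = -3.324894
  f'(-0.790823) = 11.621136
  x_3 = -0.790823 - (-3.324894)/11.621136 = -0.504715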